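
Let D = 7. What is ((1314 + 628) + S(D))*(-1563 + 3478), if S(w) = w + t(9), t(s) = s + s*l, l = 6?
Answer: 3852980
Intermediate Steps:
t(s) = 7*s (t(s) = s + s*6 = s + 6*s = 7*s)
S(w) = 63 + w (S(w) = w + 7*9 = w + 63 = 63 + w)
((1314 + 628) + S(D))*(-1563 + 3478) = ((1314 + 628) + (63 + 7))*(-1563 + 3478) = (1942 + 70)*1915 = 2012*1915 = 3852980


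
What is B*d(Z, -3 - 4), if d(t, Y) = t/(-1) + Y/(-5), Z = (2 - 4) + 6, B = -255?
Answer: 663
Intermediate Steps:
Z = 4 (Z = -2 + 6 = 4)
d(t, Y) = -t - Y/5 (d(t, Y) = t*(-1) + Y*(-⅕) = -t - Y/5)
B*d(Z, -3 - 4) = -255*(-1*4 - (-3 - 4)/5) = -255*(-4 - ⅕*(-7)) = -255*(-4 + 7/5) = -255*(-13/5) = 663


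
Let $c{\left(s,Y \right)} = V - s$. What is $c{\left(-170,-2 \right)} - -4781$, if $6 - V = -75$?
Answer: $5032$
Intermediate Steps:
$V = 81$ ($V = 6 - -75 = 6 + 75 = 81$)
$c{\left(s,Y \right)} = 81 - s$
$c{\left(-170,-2 \right)} - -4781 = \left(81 - -170\right) - -4781 = \left(81 + 170\right) + 4781 = 251 + 4781 = 5032$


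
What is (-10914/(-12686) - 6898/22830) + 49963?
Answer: 3617628666883/72405345 ≈ 49964.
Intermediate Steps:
(-10914/(-12686) - 6898/22830) + 49963 = (-10914*(-1/12686) - 6898*1/22830) + 49963 = (5457/6343 - 3449/11415) + 49963 = 40414648/72405345 + 49963 = 3617628666883/72405345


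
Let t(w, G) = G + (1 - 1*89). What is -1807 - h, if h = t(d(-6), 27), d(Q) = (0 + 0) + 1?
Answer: -1746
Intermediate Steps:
d(Q) = 1 (d(Q) = 0 + 1 = 1)
t(w, G) = -88 + G (t(w, G) = G + (1 - 89) = G - 88 = -88 + G)
h = -61 (h = -88 + 27 = -61)
-1807 - h = -1807 - 1*(-61) = -1807 + 61 = -1746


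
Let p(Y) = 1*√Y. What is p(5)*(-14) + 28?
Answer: 28 - 14*√5 ≈ -3.3050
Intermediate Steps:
p(Y) = √Y
p(5)*(-14) + 28 = √5*(-14) + 28 = -14*√5 + 28 = 28 - 14*√5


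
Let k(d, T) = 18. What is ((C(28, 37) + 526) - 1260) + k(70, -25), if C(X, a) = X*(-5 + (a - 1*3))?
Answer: 96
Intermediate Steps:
C(X, a) = X*(-8 + a) (C(X, a) = X*(-5 + (a - 3)) = X*(-5 + (-3 + a)) = X*(-8 + a))
((C(28, 37) + 526) - 1260) + k(70, -25) = ((28*(-8 + 37) + 526) - 1260) + 18 = ((28*29 + 526) - 1260) + 18 = ((812 + 526) - 1260) + 18 = (1338 - 1260) + 18 = 78 + 18 = 96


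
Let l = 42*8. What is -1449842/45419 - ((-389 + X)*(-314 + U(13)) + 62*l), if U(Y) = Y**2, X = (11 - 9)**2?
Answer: -3483134125/45419 ≈ -76689.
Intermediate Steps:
X = 4 (X = 2**2 = 4)
l = 336
-1449842/45419 - ((-389 + X)*(-314 + U(13)) + 62*l) = -1449842/45419 - ((-389 + 4)*(-314 + 13**2) + 62*336) = -1449842*1/45419 - (-385*(-314 + 169) + 20832) = -1449842/45419 - (-385*(-145) + 20832) = -1449842/45419 - (55825 + 20832) = -1449842/45419 - 1*76657 = -1449842/45419 - 76657 = -3483134125/45419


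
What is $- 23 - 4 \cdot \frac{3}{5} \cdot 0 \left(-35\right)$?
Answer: $0$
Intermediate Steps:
$- 23 - 4 \cdot \frac{3}{5} \cdot 0 \left(-35\right) = - 23 - 4 \cdot 3 \cdot \frac{1}{5} \cdot 0 \left(-35\right) = - 23 \left(-4\right) \frac{3}{5} \cdot 0 \left(-35\right) = - 23 \left(\left(- \frac{12}{5}\right) 0\right) \left(-35\right) = \left(-23\right) 0 \left(-35\right) = 0 \left(-35\right) = 0$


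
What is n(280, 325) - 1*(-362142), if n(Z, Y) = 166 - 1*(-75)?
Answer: 362383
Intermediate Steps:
n(Z, Y) = 241 (n(Z, Y) = 166 + 75 = 241)
n(280, 325) - 1*(-362142) = 241 - 1*(-362142) = 241 + 362142 = 362383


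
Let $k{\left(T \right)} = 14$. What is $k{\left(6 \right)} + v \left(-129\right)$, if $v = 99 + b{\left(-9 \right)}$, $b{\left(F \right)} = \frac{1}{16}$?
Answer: $- \frac{204241}{16} \approx -12765.0$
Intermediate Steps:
$b{\left(F \right)} = \frac{1}{16}$
$v = \frac{1585}{16}$ ($v = 99 + \frac{1}{16} = \frac{1585}{16} \approx 99.063$)
$k{\left(6 \right)} + v \left(-129\right) = 14 + \frac{1585}{16} \left(-129\right) = 14 - \frac{204465}{16} = - \frac{204241}{16}$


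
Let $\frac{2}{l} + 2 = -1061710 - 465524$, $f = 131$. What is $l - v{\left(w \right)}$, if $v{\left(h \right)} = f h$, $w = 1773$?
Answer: $- \frac{177360207535}{763618} \approx -2.3226 \cdot 10^{5}$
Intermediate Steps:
$v{\left(h \right)} = 131 h$
$l = - \frac{1}{763618}$ ($l = \frac{2}{-2 - 1527234} = \frac{2}{-1527236} = 2 \left(- \frac{1}{1527236}\right) = - \frac{1}{763618} \approx -1.3096 \cdot 10^{-6}$)
$l - v{\left(w \right)} = - \frac{1}{763618} - 131 \cdot 1773 = - \frac{1}{763618} - 232263 = - \frac{177360207535}{763618}$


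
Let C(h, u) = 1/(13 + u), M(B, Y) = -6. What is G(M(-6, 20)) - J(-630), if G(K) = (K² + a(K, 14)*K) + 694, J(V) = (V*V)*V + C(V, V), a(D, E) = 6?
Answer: 154279427199/617 ≈ 2.5005e+8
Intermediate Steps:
J(V) = V³ + 1/(13 + V) (J(V) = (V*V)*V + 1/(13 + V) = V²*V + 1/(13 + V) = V³ + 1/(13 + V))
G(K) = 694 + K² + 6*K (G(K) = (K² + 6*K) + 694 = 694 + K² + 6*K)
G(M(-6, 20)) - J(-630) = (694 + (-6)² + 6*(-6)) - (1 + (-630)³*(13 - 630))/(13 - 630) = (694 + 36 - 36) - (1 - 250047000*(-617))/(-617) = 694 - (-1)*(1 + 154278999000)/617 = 694 - (-1)*154278999001/617 = 694 - 1*(-154278999001/617) = 694 + 154278999001/617 = 154279427199/617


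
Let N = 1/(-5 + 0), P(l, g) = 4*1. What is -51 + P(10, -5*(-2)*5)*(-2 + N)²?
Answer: -791/25 ≈ -31.640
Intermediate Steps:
P(l, g) = 4
N = -⅕ (N = 1/(-5) = -⅕ ≈ -0.20000)
-51 + P(10, -5*(-2)*5)*(-2 + N)² = -51 + 4*(-2 - ⅕)² = -51 + 4*(-11/5)² = -51 + 4*(121/25) = -51 + 484/25 = -791/25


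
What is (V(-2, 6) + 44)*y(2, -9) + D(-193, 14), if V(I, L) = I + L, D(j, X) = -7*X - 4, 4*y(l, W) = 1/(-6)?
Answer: -104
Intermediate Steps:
y(l, W) = -1/24 (y(l, W) = (¼)/(-6) = (¼)*(-⅙) = -1/24)
D(j, X) = -4 - 7*X
(V(-2, 6) + 44)*y(2, -9) + D(-193, 14) = ((-2 + 6) + 44)*(-1/24) + (-4 - 7*14) = (4 + 44)*(-1/24) + (-4 - 98) = 48*(-1/24) - 102 = -2 - 102 = -104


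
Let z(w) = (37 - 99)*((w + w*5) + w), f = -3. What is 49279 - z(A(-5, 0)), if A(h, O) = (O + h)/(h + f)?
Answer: 198201/4 ≈ 49550.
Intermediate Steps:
A(h, O) = (O + h)/(-3 + h) (A(h, O) = (O + h)/(h - 3) = (O + h)/(-3 + h))
z(w) = -434*w (z(w) = -62*((w + 5*w) + w) = -62*(6*w + w) = -434*w)
49279 - z(A(-5, 0)) = 49279 - (-434)*(0 - 5)/(-3 - 5) = 49279 - (-434)*-5/(-8) = 49279 - (-434)*(-⅛*(-5)) = 49279 - (-434)*5/8 = 49279 - 1*(-1085/4) = 49279 + 1085/4 = 198201/4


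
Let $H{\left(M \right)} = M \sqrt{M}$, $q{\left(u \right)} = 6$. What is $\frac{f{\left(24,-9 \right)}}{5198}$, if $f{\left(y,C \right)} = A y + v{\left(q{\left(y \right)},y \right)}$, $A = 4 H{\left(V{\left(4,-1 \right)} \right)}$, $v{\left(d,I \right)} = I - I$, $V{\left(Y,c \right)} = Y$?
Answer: $\frac{384}{2599} \approx 0.14775$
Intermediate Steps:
$v{\left(d,I \right)} = 0$
$H{\left(M \right)} = M^{\frac{3}{2}}$
$A = 32$ ($A = 4 \cdot 4^{\frac{3}{2}} = 4 \cdot 8 = 32$)
$f{\left(y,C \right)} = 32 y$ ($f{\left(y,C \right)} = 32 y + 0 = 32 y$)
$\frac{f{\left(24,-9 \right)}}{5198} = \frac{32 \cdot 24}{5198} = 768 \cdot \frac{1}{5198} = \frac{384}{2599}$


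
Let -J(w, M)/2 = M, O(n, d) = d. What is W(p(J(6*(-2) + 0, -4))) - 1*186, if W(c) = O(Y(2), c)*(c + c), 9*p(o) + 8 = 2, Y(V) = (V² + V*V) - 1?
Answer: -1666/9 ≈ -185.11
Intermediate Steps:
Y(V) = -1 + 2*V² (Y(V) = (V² + V²) - 1 = 2*V² - 1 = -1 + 2*V²)
J(w, M) = -2*M
p(o) = -⅔ (p(o) = -8/9 + (⅑)*2 = -8/9 + 2/9 = -⅔)
W(c) = 2*c² (W(c) = c*(c + c) = c*(2*c) = 2*c²)
W(p(J(6*(-2) + 0, -4))) - 1*186 = 2*(-⅔)² - 1*186 = 2*(4/9) - 186 = 8/9 - 186 = -1666/9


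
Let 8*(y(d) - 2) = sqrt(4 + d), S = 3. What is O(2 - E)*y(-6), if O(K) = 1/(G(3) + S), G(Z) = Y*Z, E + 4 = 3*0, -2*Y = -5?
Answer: 4/21 + I*sqrt(2)/84 ≈ 0.19048 + 0.016836*I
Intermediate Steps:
Y = 5/2 (Y = -1/2*(-5) = 5/2 ≈ 2.5000)
E = -4 (E = -4 + 3*0 = -4 + 0 = -4)
G(Z) = 5*Z/2
O(K) = 2/21 (O(K) = 1/((5/2)*3 + 3) = 1/(15/2 + 3) = 1/(21/2) = 2/21)
y(d) = 2 + sqrt(4 + d)/8
O(2 - E)*y(-6) = 2*(2 + sqrt(4 - 6)/8)/21 = 2*(2 + sqrt(-2)/8)/21 = 2*(2 + (I*sqrt(2))/8)/21 = 2*(2 + I*sqrt(2)/8)/21 = 4/21 + I*sqrt(2)/84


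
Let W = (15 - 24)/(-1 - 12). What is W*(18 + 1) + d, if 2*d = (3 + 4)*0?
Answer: 171/13 ≈ 13.154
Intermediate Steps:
d = 0 (d = ((3 + 4)*0)/2 = (7*0)/2 = (½)*0 = 0)
W = 9/13 (W = -9/(-13) = -9*(-1/13) = 9/13 ≈ 0.69231)
W*(18 + 1) + d = 9*(18 + 1)/13 + 0 = (9/13)*19 + 0 = 171/13 + 0 = 171/13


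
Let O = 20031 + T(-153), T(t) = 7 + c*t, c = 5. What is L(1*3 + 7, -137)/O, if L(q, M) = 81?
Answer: 81/19273 ≈ 0.0042028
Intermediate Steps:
T(t) = 7 + 5*t
O = 19273 (O = 20031 + (7 + 5*(-153)) = 20031 + (7 - 765) = 20031 - 758 = 19273)
L(1*3 + 7, -137)/O = 81/19273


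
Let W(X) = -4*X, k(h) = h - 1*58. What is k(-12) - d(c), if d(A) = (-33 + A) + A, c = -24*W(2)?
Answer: -421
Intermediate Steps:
k(h) = -58 + h (k(h) = h - 58 = -58 + h)
c = 192 (c = -(-96)*2 = -24*(-8) = 192)
d(A) = -33 + 2*A
k(-12) - d(c) = (-58 - 12) - (-33 + 2*192) = -70 - (-33 + 384) = -70 - 1*351 = -70 - 351 = -421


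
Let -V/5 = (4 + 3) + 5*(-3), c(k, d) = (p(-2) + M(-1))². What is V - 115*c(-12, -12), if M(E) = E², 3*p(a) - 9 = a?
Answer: -11140/9 ≈ -1237.8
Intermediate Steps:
p(a) = 3 + a/3
c(k, d) = 100/9 (c(k, d) = ((3 + (⅓)*(-2)) + (-1)²)² = ((3 - ⅔) + 1)² = (7/3 + 1)² = (10/3)² = 100/9)
V = 40 (V = -5*((4 + 3) + 5*(-3)) = -5*(7 - 15) = -5*(-8) = 40)
V - 115*c(-12, -12) = 40 - 115*100/9 = 40 - 11500/9 = -11140/9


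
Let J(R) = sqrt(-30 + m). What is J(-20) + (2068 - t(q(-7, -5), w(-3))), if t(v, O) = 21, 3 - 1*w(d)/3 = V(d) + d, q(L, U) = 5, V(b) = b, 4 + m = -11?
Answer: 2047 + 3*I*sqrt(5) ≈ 2047.0 + 6.7082*I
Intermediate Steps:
m = -15 (m = -4 - 11 = -15)
w(d) = 9 - 6*d (w(d) = 9 - 3*(d + d) = 9 - 6*d)
J(R) = 3*I*sqrt(5) (J(R) = sqrt(-30 - 15) = sqrt(-45) = 3*I*sqrt(5))
J(-20) + (2068 - t(q(-7, -5), w(-3))) = 3*I*sqrt(5) + (2068 - 1*21) = 3*I*sqrt(5) + (2068 - 21) = 3*I*sqrt(5) + 2047 = 2047 + 3*I*sqrt(5)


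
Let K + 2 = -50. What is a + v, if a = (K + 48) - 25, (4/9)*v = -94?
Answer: -481/2 ≈ -240.50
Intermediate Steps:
v = -423/2 (v = (9/4)*(-94) = -423/2 ≈ -211.50)
K = -52 (K = -2 - 50 = -52)
a = -29 (a = (-52 + 48) - 25 = -4 - 25 = -29)
a + v = -29 - 423/2 = -481/2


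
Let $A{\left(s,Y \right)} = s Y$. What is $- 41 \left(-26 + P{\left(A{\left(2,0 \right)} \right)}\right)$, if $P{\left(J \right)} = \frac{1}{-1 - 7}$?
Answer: $\frac{8569}{8} \approx 1071.1$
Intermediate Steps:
$A{\left(s,Y \right)} = Y s$
$P{\left(J \right)} = - \frac{1}{8}$ ($P{\left(J \right)} = \frac{1}{-8} = - \frac{1}{8}$)
$- 41 \left(-26 + P{\left(A{\left(2,0 \right)} \right)}\right) = - 41 \left(-26 - \frac{1}{8}\right) = \left(-41\right) \left(- \frac{209}{8}\right) = \frac{8569}{8}$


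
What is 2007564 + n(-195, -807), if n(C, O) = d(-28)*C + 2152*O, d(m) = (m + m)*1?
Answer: 281820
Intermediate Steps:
d(m) = 2*m (d(m) = (2*m)*1 = 2*m)
n(C, O) = -56*C + 2152*O (n(C, O) = (2*(-28))*C + 2152*O = -56*C + 2152*O)
2007564 + n(-195, -807) = 2007564 + (-56*(-195) + 2152*(-807)) = 2007564 + (10920 - 1736664) = 2007564 - 1725744 = 281820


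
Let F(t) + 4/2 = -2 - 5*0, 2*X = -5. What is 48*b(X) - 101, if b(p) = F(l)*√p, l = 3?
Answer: -101 - 96*I*√10 ≈ -101.0 - 303.58*I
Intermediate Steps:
X = -5/2 (X = (½)*(-5) = -5/2 ≈ -2.5000)
F(t) = -4 (F(t) = -2 + (-2 - 5*0) = -2 + (-2 + 0) = -2 - 2 = -4)
b(p) = -4*√p
48*b(X) - 101 = 48*(-2*I*√10) - 101 = -96*I*√10 - 101 = -101 - 96*I*√10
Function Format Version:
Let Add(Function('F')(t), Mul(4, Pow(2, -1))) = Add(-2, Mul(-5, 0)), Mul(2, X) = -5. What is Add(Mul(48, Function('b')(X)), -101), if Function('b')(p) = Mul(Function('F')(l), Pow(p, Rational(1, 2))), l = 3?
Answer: Add(-101, Mul(-96, I, Pow(10, Rational(1, 2)))) ≈ Add(-101.00, Mul(-303.58, I))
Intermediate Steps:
X = Rational(-5, 2) (X = Mul(Rational(1, 2), -5) = Rational(-5, 2) ≈ -2.5000)
Function('F')(t) = -4 (Function('F')(t) = Add(-2, Add(-2, Mul(-5, 0))) = Add(-2, Add(-2, 0)) = Add(-2, -2) = -4)
Function('b')(p) = Mul(-4, Pow(p, Rational(1, 2)))
Add(Mul(48, Function('b')(X)), -101) = Add(Mul(48, Mul(-4, Pow(Rational(-5, 2), Rational(1, 2)))), -101) = Add(Mul(48, Mul(-4, Mul(Rational(1, 2), I, Pow(10, Rational(1, 2))))), -101) = Add(Mul(48, Mul(-2, I, Pow(10, Rational(1, 2)))), -101) = Add(Mul(-96, I, Pow(10, Rational(1, 2))), -101) = Add(-101, Mul(-96, I, Pow(10, Rational(1, 2))))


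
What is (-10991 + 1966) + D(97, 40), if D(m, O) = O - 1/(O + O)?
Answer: -718801/80 ≈ -8985.0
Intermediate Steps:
D(m, O) = O - 1/(2*O)
(-10991 + 1966) + D(97, 40) = (-10991 + 1966) + (40 - ½/40) = -9025 + (40 - ½*1/40) = -9025 + (40 - 1/80) = -9025 + 3199/80 = -718801/80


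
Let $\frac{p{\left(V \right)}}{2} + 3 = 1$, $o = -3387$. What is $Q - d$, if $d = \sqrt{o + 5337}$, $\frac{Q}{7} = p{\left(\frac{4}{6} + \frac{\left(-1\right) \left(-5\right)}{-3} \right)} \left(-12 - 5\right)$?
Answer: $476 - 5 \sqrt{78} \approx 431.84$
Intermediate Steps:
$p{\left(V \right)} = -4$ ($p{\left(V \right)} = -6 + 2 \cdot 1 = -6 + 2 = -4$)
$Q = 476$ ($Q = 7 \left(- 4 \left(-12 - 5\right)\right) = 7 \left(\left(-4\right) \left(-17\right)\right) = 7 \cdot 68 = 476$)
$d = 5 \sqrt{78}$ ($d = \sqrt{-3387 + 5337} = \sqrt{1950} = 5 \sqrt{78} \approx 44.159$)
$Q - d = 476 - 5 \sqrt{78}$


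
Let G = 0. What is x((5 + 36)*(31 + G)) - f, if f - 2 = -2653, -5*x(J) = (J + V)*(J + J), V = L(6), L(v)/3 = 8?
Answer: -655727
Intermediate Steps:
L(v) = 24 (L(v) = 3*8 = 24)
V = 24
x(J) = -2*J*(24 + J)/5 (x(J) = -(J + 24)*(J + J)/5 = -(24 + J)*2*J/5 = -2*J*(24 + J)/5)
f = -2651 (f = 2 - 2653 = -2651)
x((5 + 36)*(31 + G)) - f = -2*(5 + 36)*(31 + 0)*(24 + (5 + 36)*(31 + 0))/5 - 1*(-2651) = -2*41*31*(24 + 41*31)/5 + 2651 = -⅖*1271*(24 + 1271) + 2651 = -⅖*1271*1295 + 2651 = -658378 + 2651 = -655727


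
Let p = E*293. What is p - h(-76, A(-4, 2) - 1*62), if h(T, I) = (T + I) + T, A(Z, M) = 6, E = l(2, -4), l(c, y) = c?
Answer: 794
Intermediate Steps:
E = 2
h(T, I) = I + 2*T (h(T, I) = (I + T) + T = I + 2*T)
p = 586 (p = 2*293 = 586)
p - h(-76, A(-4, 2) - 1*62) = 586 - ((6 - 1*62) + 2*(-76)) = 586 - ((6 - 62) - 152) = 586 - (-56 - 152) = 586 - 1*(-208) = 586 + 208 = 794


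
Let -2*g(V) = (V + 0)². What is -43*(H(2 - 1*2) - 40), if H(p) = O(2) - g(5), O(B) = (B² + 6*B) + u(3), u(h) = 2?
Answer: 817/2 ≈ 408.50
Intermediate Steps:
g(V) = -V²/2 (g(V) = -(V + 0)²/2 = -V²/2)
O(B) = 2 + B² + 6*B (O(B) = (B² + 6*B) + 2 = 2 + B² + 6*B)
H(p) = 61/2 (H(p) = (2 + 2² + 6*2) - (-1)*5²/2 = (2 + 4 + 12) - (-1)*25/2 = 18 - 1*(-25/2) = 18 + 25/2 = 61/2)
-43*(H(2 - 1*2) - 40) = -43*(61/2 - 40) = -43*(-19/2) = 817/2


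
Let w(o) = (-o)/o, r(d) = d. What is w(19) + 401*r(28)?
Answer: 11227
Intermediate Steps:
w(o) = -1
w(19) + 401*r(28) = -1 + 401*28 = -1 + 11228 = 11227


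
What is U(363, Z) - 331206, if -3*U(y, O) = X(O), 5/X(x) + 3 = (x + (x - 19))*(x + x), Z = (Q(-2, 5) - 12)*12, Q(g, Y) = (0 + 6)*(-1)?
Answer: -193585601327/584487 ≈ -3.3121e+5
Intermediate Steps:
Q(g, Y) = -6 (Q(g, Y) = 6*(-1) = -6)
Z = -216 (Z = (-6 - 12)*12 = -18*12 = -216)
X(x) = 5/(-3 + 2*x*(-19 + 2*x)) (X(x) = 5/(-3 + (x + (x - 19))*(x + x)) = 5/(-3 + (x + (-19 + x))*(2*x)) = 5/(-3 + (-19 + 2*x)*(2*x)) = 5/(-3 + 2*x*(-19 + 2*x)))
U(y, O) = -5/(3*(-3 - 38*O + 4*O²))
U(363, Z) - 331206 = 5/(3*(3 - 4*(-216)² + 38*(-216))) - 331206 = 5/(3*(3 - 4*46656 - 8208)) - 331206 = 5/(3*(3 - 186624 - 8208)) - 331206 = (5/3)/(-194829) - 331206 = (5/3)*(-1/194829) - 331206 = -5/584487 - 331206 = -193585601327/584487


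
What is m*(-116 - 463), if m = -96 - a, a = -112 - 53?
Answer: -39951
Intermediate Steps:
a = -165
m = 69 (m = -96 - 1*(-165) = -96 + 165 = 69)
m*(-116 - 463) = 69*(-116 - 463) = 69*(-579) = -39951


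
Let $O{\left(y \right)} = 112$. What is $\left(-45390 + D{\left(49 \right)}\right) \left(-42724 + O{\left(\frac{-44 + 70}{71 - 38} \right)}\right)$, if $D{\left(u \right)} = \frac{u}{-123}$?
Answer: $\frac{79301201876}{41} \approx 1.9342 \cdot 10^{9}$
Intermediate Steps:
$D{\left(u \right)} = - \frac{u}{123}$ ($D{\left(u \right)} = u \left(- \frac{1}{123}\right) = - \frac{u}{123}$)
$\left(-45390 + D{\left(49 \right)}\right) \left(-42724 + O{\left(\frac{-44 + 70}{71 - 38} \right)}\right) = \left(-45390 - \frac{49}{123}\right) \left(-42724 + 112\right) = \left(-45390 - \frac{49}{123}\right) \left(-42612\right) = \left(- \frac{5583019}{123}\right) \left(-42612\right) = \frac{79301201876}{41}$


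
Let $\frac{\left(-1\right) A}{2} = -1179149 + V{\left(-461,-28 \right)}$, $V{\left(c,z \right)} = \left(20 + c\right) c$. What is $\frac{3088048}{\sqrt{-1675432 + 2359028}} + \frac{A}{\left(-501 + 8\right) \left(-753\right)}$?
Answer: $\frac{1951696}{371229} + \frac{1544024 \sqrt{170899}}{170899} \approx 3740.2$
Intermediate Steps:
$V{\left(c,z \right)} = c \left(20 + c\right)$
$A = 1951696$ ($A = - 2 \left(-1179149 - 461 \left(20 - 461\right)\right) = - 2 \left(-1179149 - -203301\right) = - 2 \left(-1179149 + 203301\right) = \left(-2\right) \left(-975848\right) = 1951696$)
$\frac{3088048}{\sqrt{-1675432 + 2359028}} + \frac{A}{\left(-501 + 8\right) \left(-753\right)} = \frac{3088048}{\sqrt{-1675432 + 2359028}} + \frac{1951696}{\left(-501 + 8\right) \left(-753\right)} = \frac{3088048}{\sqrt{683596}} + \frac{1951696}{\left(-493\right) \left(-753\right)} = \frac{3088048}{2 \sqrt{170899}} + \frac{1951696}{371229} = 3088048 \frac{\sqrt{170899}}{341798} + 1951696 \cdot \frac{1}{371229} = \frac{1544024 \sqrt{170899}}{170899} + \frac{1951696}{371229} = \frac{1951696}{371229} + \frac{1544024 \sqrt{170899}}{170899}$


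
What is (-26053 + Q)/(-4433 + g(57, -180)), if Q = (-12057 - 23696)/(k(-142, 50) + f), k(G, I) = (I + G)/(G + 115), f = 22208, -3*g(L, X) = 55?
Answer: 46875473565/8008500632 ≈ 5.8532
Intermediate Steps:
g(L, X) = -55/3 (g(L, X) = -1/3*55 = -55/3)
k(G, I) = (G + I)/(115 + G)
Q = -965331/599708 (Q = (-12057 - 23696)/((-142 + 50)/(115 - 142) + 22208) = -35753/(-92/(-27) + 22208) = -35753/(-1/27*(-92) + 22208) = -35753/(92/27 + 22208) = -35753/599708/27 = -35753*27/599708 = -965331/599708 ≈ -1.6097)
(-26053 + Q)/(-4433 + g(57, -180)) = (-26053 - 965331/599708)/(-4433 - 55/3) = -15625157855/(599708*(-13354/3)) = -15625157855/599708*(-3/13354) = 46875473565/8008500632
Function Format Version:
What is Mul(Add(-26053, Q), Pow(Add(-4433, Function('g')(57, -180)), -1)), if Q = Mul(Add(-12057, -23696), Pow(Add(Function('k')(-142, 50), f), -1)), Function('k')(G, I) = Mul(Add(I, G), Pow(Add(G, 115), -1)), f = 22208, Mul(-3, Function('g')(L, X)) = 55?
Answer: Rational(46875473565, 8008500632) ≈ 5.8532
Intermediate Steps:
Function('g')(L, X) = Rational(-55, 3) (Function('g')(L, X) = Mul(Rational(-1, 3), 55) = Rational(-55, 3))
Function('k')(G, I) = Mul(Pow(Add(115, G), -1), Add(G, I)) (Function('k')(G, I) = Mul(Add(G, I), Pow(Add(115, G), -1)) = Mul(Pow(Add(115, G), -1), Add(G, I)))
Q = Rational(-965331, 599708) (Q = Mul(Add(-12057, -23696), Pow(Add(Mul(Pow(Add(115, -142), -1), Add(-142, 50)), 22208), -1)) = Mul(-35753, Pow(Add(Mul(Pow(-27, -1), -92), 22208), -1)) = Mul(-35753, Pow(Add(Mul(Rational(-1, 27), -92), 22208), -1)) = Mul(-35753, Pow(Add(Rational(92, 27), 22208), -1)) = Mul(-35753, Pow(Rational(599708, 27), -1)) = Mul(-35753, Rational(27, 599708)) = Rational(-965331, 599708) ≈ -1.6097)
Mul(Add(-26053, Q), Pow(Add(-4433, Function('g')(57, -180)), -1)) = Mul(Add(-26053, Rational(-965331, 599708)), Pow(Add(-4433, Rational(-55, 3)), -1)) = Mul(Rational(-15625157855, 599708), Pow(Rational(-13354, 3), -1)) = Mul(Rational(-15625157855, 599708), Rational(-3, 13354)) = Rational(46875473565, 8008500632)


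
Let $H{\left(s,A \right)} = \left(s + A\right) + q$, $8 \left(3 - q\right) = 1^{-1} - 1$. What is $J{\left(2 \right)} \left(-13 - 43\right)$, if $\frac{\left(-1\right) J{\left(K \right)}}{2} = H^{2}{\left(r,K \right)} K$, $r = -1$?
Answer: $3584$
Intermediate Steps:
$q = 3$ ($q = 3 - \frac{1^{-1} - 1}{8} = 3 - \frac{1 - 1}{8} = 3 - 0 = 3 + 0 = 3$)
$H{\left(s,A \right)} = 3 + A + s$ ($H{\left(s,A \right)} = \left(s + A\right) + 3 = \left(A + s\right) + 3 = 3 + A + s$)
$J{\left(K \right)} = - 2 K \left(2 + K\right)^{2}$ ($J{\left(K \right)} = - 2 \left(3 + K - 1\right)^{2} K = - 2 \left(2 + K\right)^{2} K = - 2 K \left(2 + K\right)^{2}$)
$J{\left(2 \right)} \left(-13 - 43\right) = \left(-2\right) 2 \left(2 + 2\right)^{2} \left(-13 - 43\right) = \left(-2\right) 2 \cdot 4^{2} \left(-13 - 43\right) = \left(-2\right) 2 \cdot 16 \left(-13 - 43\right) = - 64 \left(-13 - 43\right) = \left(-64\right) \left(-56\right) = 3584$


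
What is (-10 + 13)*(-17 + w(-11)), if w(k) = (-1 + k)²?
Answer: 381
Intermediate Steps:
(-10 + 13)*(-17 + w(-11)) = (-10 + 13)*(-17 + (-1 - 11)²) = 3*(-17 + (-12)²) = 3*(-17 + 144) = 3*127 = 381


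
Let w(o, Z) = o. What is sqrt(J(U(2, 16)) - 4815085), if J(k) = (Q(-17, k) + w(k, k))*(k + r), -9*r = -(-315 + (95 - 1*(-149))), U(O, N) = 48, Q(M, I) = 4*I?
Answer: 5*I*sqrt(1729965)/3 ≈ 2192.1*I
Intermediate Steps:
r = -71/9 (r = -(-1)*(-315 + (95 - 1*(-149)))/9 = -(-1)*(-315 + (95 + 149))/9 = -(-1)*(-315 + 244)/9 = -(-1)*(-71)/9 = -1/9*71 = -71/9 ≈ -7.8889)
J(k) = 5*k*(-71/9 + k) (J(k) = (4*k + k)*(k - 71/9) = (5*k)*(-71/9 + k) = 5*k*(-71/9 + k))
sqrt(J(U(2, 16)) - 4815085) = sqrt((5/9)*48*(-71 + 9*48) - 4815085) = sqrt((5/9)*48*(-71 + 432) - 4815085) = sqrt((5/9)*48*361 - 4815085) = sqrt(28880/3 - 4815085) = sqrt(-14416375/3) = 5*I*sqrt(1729965)/3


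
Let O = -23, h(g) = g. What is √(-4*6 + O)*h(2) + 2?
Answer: 2 + 2*I*√47 ≈ 2.0 + 13.711*I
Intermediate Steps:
√(-4*6 + O)*h(2) + 2 = √(-4*6 - 23)*2 + 2 = √(-24 - 23)*2 + 2 = √(-47)*2 + 2 = (I*√47)*2 + 2 = 2*I*√47 + 2 = 2 + 2*I*√47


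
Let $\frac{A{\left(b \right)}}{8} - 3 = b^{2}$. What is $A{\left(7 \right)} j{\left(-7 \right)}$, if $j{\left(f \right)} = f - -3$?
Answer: $-1664$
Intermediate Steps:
$A{\left(b \right)} = 24 + 8 b^{2}$
$j{\left(f \right)} = 3 + f$ ($j{\left(f \right)} = f + 3 = 3 + f$)
$A{\left(7 \right)} j{\left(-7 \right)} = \left(24 + 8 \cdot 7^{2}\right) \left(3 - 7\right) = \left(24 + 8 \cdot 49\right) \left(-4\right) = \left(24 + 392\right) \left(-4\right) = 416 \left(-4\right) = -1664$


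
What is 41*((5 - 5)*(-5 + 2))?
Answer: 0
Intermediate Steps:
41*((5 - 5)*(-5 + 2)) = 41*(0*(-3)) = 41*0 = 0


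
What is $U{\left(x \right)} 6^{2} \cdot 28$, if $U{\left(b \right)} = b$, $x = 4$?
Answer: $4032$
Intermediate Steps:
$U{\left(x \right)} 6^{2} \cdot 28 = 4 \cdot 6^{2} \cdot 28 = 4 \cdot 36 \cdot 28 = 144 \cdot 28 = 4032$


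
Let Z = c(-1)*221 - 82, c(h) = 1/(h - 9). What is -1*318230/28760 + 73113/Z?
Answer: -711952541/997972 ≈ -713.40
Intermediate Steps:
c(h) = 1/(-9 + h)
Z = -1041/10 (Z = 221/(-9 - 1) - 82 = 221/(-10) - 82 = -1/10*221 - 82 = -221/10 - 82 = -1041/10 ≈ -104.10)
-1*318230/28760 + 73113/Z = -1*318230/28760 + 73113/(-1041/10) = -318230*1/28760 + 73113*(-10/1041) = -31823/2876 - 243710/347 = -711952541/997972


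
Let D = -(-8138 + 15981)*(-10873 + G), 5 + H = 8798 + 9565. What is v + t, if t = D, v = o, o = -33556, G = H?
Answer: -58738411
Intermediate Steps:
H = 18358 (H = -5 + (8798 + 9565) = -5 + 18363 = 18358)
G = 18358
D = -58704855 (D = -(-8138 + 15981)*(-10873 + 18358) = -7843*7485 = -1*58704855 = -58704855)
v = -33556
t = -58704855
v + t = -33556 - 58704855 = -58738411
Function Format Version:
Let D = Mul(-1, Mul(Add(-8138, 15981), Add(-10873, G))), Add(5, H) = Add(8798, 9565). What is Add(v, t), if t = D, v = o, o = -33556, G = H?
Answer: -58738411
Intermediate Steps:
H = 18358 (H = Add(-5, Add(8798, 9565)) = Add(-5, 18363) = 18358)
G = 18358
D = -58704855 (D = Mul(-1, Mul(Add(-8138, 15981), Add(-10873, 18358))) = Mul(-1, Mul(7843, 7485)) = Mul(-1, 58704855) = -58704855)
v = -33556
t = -58704855
Add(v, t) = Add(-33556, -58704855) = -58738411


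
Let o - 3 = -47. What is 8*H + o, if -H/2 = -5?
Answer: 36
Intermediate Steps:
H = 10 (H = -2*(-5) = 10)
o = -44 (o = 3 - 47 = -44)
8*H + o = 8*10 - 44 = 80 - 44 = 36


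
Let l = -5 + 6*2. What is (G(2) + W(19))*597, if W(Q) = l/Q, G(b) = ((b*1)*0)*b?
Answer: 4179/19 ≈ 219.95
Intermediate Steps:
l = 7 (l = -5 + 12 = 7)
G(b) = 0 (G(b) = (b*0)*b = 0*b = 0)
W(Q) = 7/Q
(G(2) + W(19))*597 = (0 + 7/19)*597 = (7/19)*597 = 4179/19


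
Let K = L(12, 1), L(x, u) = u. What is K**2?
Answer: 1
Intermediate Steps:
K = 1
K**2 = 1**2 = 1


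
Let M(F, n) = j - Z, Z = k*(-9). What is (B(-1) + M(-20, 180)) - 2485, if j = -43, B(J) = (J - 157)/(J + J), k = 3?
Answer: -2422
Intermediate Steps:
B(J) = (-157 + J)/(2*J) (B(J) = (-157 + J)/((2*J)) = (-157 + J)*(1/(2*J)) = (-157 + J)/(2*J))
Z = -27 (Z = 3*(-9) = -27)
M(F, n) = -16 (M(F, n) = -43 - 1*(-27) = -43 + 27 = -16)
(B(-1) + M(-20, 180)) - 2485 = ((½)*(-157 - 1)/(-1) - 16) - 2485 = ((½)*(-1)*(-158) - 16) - 2485 = (79 - 16) - 2485 = 63 - 2485 = -2422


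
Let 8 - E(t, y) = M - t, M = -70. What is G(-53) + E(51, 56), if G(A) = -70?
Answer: 59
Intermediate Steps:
E(t, y) = 78 + t (E(t, y) = 8 - (-70 - t) = 8 + (70 + t) = 78 + t)
G(-53) + E(51, 56) = -70 + (78 + 51) = -70 + 129 = 59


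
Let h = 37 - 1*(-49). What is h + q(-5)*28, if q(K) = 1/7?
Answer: 90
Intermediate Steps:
q(K) = 1/7
h = 86 (h = 37 + 49 = 86)
h + q(-5)*28 = 86 + (1/7)*28 = 86 + 4 = 90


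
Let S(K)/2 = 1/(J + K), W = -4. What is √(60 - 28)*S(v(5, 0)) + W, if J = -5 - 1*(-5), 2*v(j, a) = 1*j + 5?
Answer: -4 + 8*√2/5 ≈ -1.7373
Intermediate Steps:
v(j, a) = 5/2 + j/2 (v(j, a) = (1*j + 5)/2 = (j + 5)/2 = (5 + j)/2 = 5/2 + j/2)
J = 0 (J = -5 + 5 = 0)
S(K) = 2/K (S(K) = 2/(0 + K) = 2/K)
√(60 - 28)*S(v(5, 0)) + W = √(60 - 28)*(2/(5/2 + (½)*5)) - 4 = √32*(2/(5/2 + 5/2)) - 4 = (4*√2)*(2/5) - 4 = (4*√2)*(2*(⅕)) - 4 = (4*√2)*(⅖) - 4 = 8*√2/5 - 4 = -4 + 8*√2/5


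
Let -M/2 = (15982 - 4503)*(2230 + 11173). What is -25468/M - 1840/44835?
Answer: -56503731838/1379600182779 ≈ -0.040957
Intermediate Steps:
M = -307706074 (M = -2*(15982 - 4503)*(2230 + 11173) = -22958*13403 = -2*153853037 = -307706074)
-25468/M - 1840/44835 = -25468/(-307706074) - 1840/44835 = -25468*(-1/307706074) - 1840*1/44835 = 12734/153853037 - 368/8967 = -56503731838/1379600182779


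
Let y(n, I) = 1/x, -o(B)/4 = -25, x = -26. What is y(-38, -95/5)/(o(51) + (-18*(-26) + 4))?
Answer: -1/14872 ≈ -6.7240e-5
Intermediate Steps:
o(B) = 100 (o(B) = -4*(-25) = 100)
y(n, I) = -1/26 (y(n, I) = 1/(-26) = -1/26)
y(-38, -95/5)/(o(51) + (-18*(-26) + 4)) = -1/(26*(100 + (-18*(-26) + 4))) = -1/(26*(100 + (468 + 4))) = -1/(26*(100 + 472)) = -1/26/572 = -1/26*1/572 = -1/14872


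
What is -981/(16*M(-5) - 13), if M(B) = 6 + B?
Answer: -327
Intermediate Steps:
-981/(16*M(-5) - 13) = -981/(16*(6 - 5) - 13) = -981/(16*1 - 13) = -981/(16 - 13) = -981/3 = -981*1/3 = -327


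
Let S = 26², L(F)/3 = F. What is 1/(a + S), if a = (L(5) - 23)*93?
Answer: -1/68 ≈ -0.014706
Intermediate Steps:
L(F) = 3*F
a = -744 (a = (3*5 - 23)*93 = (15 - 23)*93 = -8*93 = -744)
S = 676
1/(a + S) = 1/(-744 + 676) = 1/(-68) = -1/68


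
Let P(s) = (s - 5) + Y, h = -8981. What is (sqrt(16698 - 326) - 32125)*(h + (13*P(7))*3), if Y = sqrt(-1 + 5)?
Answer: 283503125 - 17650*sqrt(4093) ≈ 2.8237e+8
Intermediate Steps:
Y = 2 (Y = sqrt(4) = 2)
P(s) = -3 + s (P(s) = (s - 5) + 2 = (-5 + s) + 2 = -3 + s)
(sqrt(16698 - 326) - 32125)*(h + (13*P(7))*3) = (sqrt(16698 - 326) - 32125)*(-8981 + (13*(-3 + 7))*3) = (sqrt(16372) - 32125)*(-8981 + (13*4)*3) = (2*sqrt(4093) - 32125)*(-8981 + 52*3) = (-32125 + 2*sqrt(4093))*(-8981 + 156) = (-32125 + 2*sqrt(4093))*(-8825) = 283503125 - 17650*sqrt(4093)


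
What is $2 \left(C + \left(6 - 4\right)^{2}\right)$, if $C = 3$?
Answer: $14$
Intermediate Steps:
$2 \left(C + \left(6 - 4\right)^{2}\right) = 2 \left(3 + \left(6 - 4\right)^{2}\right) = 2 \left(3 + 2^{2}\right) = 2 \left(3 + 4\right) = 2 \cdot 7 = 14$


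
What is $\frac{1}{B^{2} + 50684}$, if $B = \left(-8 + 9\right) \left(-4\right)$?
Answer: $\frac{1}{50700} \approx 1.9724 \cdot 10^{-5}$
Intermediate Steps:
$B = -4$ ($B = 1 \left(-4\right) = -4$)
$\frac{1}{B^{2} + 50684} = \frac{1}{\left(-4\right)^{2} + 50684} = \frac{1}{16 + 50684} = \frac{1}{50700}$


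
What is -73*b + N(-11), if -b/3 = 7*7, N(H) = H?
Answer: 10720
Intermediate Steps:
b = -147 (b = -21*7 = -3*49 = -147)
-73*b + N(-11) = -73*(-147) - 11 = 10731 - 11 = 10720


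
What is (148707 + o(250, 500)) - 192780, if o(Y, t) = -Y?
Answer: -44323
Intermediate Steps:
(148707 + o(250, 500)) - 192780 = (148707 - 1*250) - 192780 = (148707 - 250) - 192780 = 148457 - 192780 = -44323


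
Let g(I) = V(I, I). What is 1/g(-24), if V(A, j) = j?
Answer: -1/24 ≈ -0.041667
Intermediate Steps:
g(I) = I
1/g(-24) = 1/(-24) = -1/24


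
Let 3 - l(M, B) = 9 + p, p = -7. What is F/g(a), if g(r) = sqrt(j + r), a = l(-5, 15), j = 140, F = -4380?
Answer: -1460*sqrt(141)/47 ≈ -368.86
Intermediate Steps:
l(M, B) = 1 (l(M, B) = 3 - (9 - 7) = 3 - 1*2 = 3 - 2 = 1)
a = 1
g(r) = sqrt(140 + r)
F/g(a) = -4380/sqrt(140 + 1) = -4380*sqrt(141)/141 = -1460*sqrt(141)/47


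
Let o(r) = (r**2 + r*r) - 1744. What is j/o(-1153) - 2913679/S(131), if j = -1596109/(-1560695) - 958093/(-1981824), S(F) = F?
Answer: -23945751765527412653743199/1076609153363852209920 ≈ -22242.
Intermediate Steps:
j = 4658498077451/3093022807680 (j = -1596109*(-1/1560695) - 958093*(-1/1981824) = 1596109/1560695 + 958093/1981824 = 4658498077451/3093022807680 ≈ 1.5061)
o(r) = -1744 + 2*r**2 (o(r) = (r**2 + r**2) - 1744 = 2*r**2 - 1744 = -1744 + 2*r**2)
j/o(-1153) - 2913679/S(131) = 4658498077451/(3093022807680*(-1744 + 2*(-1153)**2)) - 2913679/131 = 4658498077451/(3093022807680*(-1744 + 2*1329409)) - 2913679*1/131 = 4658498077451/(3093022807680*(-1744 + 2658818)) - 2913679/131 = (4658498077451/3093022807680)/2657074 - 2913679/131 = (4658498077451/3093022807680)*(1/2657074) - 2913679/131 = 4658498077451/8218390483693528320 - 2913679/131 = -23945751765527412653743199/1076609153363852209920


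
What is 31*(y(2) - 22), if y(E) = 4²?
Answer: -186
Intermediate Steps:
y(E) = 16
31*(y(2) - 22) = 31*(16 - 22) = 31*(-6) = -186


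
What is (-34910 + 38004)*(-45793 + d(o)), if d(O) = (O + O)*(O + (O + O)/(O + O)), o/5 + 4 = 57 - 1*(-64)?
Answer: 1979624738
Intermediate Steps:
o = 585 (o = -20 + 5*(57 - 1*(-64)) = -20 + 5*(57 + 64) = -20 + 5*121 = -20 + 605 = 585)
d(O) = 2*O*(1 + O) (d(O) = (2*O)*(O + (2*O)/((2*O))) = (2*O)*(O + (2*O)*(1/(2*O))) = (2*O)*(O + 1) = (2*O)*(1 + O) = 2*O*(1 + O))
(-34910 + 38004)*(-45793 + d(o)) = (-34910 + 38004)*(-45793 + 2*585*(1 + 585)) = 3094*(-45793 + 2*585*586) = 3094*(-45793 + 685620) = 3094*639827 = 1979624738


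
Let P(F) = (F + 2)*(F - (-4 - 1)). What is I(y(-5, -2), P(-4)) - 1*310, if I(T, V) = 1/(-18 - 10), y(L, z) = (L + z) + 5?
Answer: -8681/28 ≈ -310.04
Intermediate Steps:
P(F) = (2 + F)*(5 + F) (P(F) = (2 + F)*(F - 1*(-5)) = (2 + F)*(F + 5) = (2 + F)*(5 + F))
y(L, z) = 5 + L + z
I(T, V) = -1/28 (I(T, V) = 1/(-28) = -1/28)
I(y(-5, -2), P(-4)) - 1*310 = -1/28 - 1*310 = -1/28 - 310 = -8681/28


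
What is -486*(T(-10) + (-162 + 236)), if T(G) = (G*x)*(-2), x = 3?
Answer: -65124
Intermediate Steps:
T(G) = -6*G (T(G) = (G*3)*(-2) = (3*G)*(-2) = -6*G)
-486*(T(-10) + (-162 + 236)) = -486*(-6*(-10) + (-162 + 236)) = -486*(60 + 74) = -486*134 = -65124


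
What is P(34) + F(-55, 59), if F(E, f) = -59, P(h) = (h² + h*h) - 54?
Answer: 2199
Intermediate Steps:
P(h) = -54 + 2*h² (P(h) = (h² + h²) - 54 = 2*h² - 54 = -54 + 2*h²)
P(34) + F(-55, 59) = (-54 + 2*34²) - 59 = (-54 + 2*1156) - 59 = (-54 + 2312) - 59 = 2258 - 59 = 2199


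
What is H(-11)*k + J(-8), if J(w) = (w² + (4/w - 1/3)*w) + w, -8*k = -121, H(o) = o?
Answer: -2489/24 ≈ -103.71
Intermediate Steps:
k = 121/8 (k = -⅛*(-121) = 121/8 ≈ 15.125)
J(w) = w + w² + w*(-⅓ + 4/w) (J(w) = (w² + (4/w - 1*⅓)*w) + w = (w² + (4/w - ⅓)*w) + w = (w² + (-⅓ + 4/w)*w) + w = (w² + w*(-⅓ + 4/w)) + w = w + w² + w*(-⅓ + 4/w))
H(-11)*k + J(-8) = -11*121/8 + (4 + (-8)² + (⅔)*(-8)) = -1331/8 + (4 + 64 - 16/3) = -1331/8 + 188/3 = -2489/24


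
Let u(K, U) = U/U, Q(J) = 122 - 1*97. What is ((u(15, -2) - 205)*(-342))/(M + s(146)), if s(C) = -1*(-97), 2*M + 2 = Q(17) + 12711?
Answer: 8721/808 ≈ 10.793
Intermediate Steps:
Q(J) = 25 (Q(J) = 122 - 97 = 25)
u(K, U) = 1
M = 6367 (M = -1 + (25 + 12711)/2 = -1 + (½)*12736 = -1 + 6368 = 6367)
s(C) = 97
((u(15, -2) - 205)*(-342))/(M + s(146)) = ((1 - 205)*(-342))/(6367 + 97) = -204*(-342)/6464 = 69768*(1/6464) = 8721/808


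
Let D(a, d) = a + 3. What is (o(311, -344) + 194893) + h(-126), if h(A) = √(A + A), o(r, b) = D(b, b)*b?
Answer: 312197 + 6*I*√7 ≈ 3.122e+5 + 15.875*I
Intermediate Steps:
D(a, d) = 3 + a
o(r, b) = b*(3 + b) (o(r, b) = (3 + b)*b = b*(3 + b))
h(A) = √2*√A (h(A) = √(2*A) = √2*√A)
(o(311, -344) + 194893) + h(-126) = (-344*(3 - 344) + 194893) + √2*√(-126) = (-344*(-341) + 194893) + √2*(3*I*√14) = (117304 + 194893) + 6*I*√7 = 312197 + 6*I*√7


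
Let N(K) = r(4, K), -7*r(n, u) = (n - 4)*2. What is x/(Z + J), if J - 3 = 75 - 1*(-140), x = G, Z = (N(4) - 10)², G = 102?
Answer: 17/53 ≈ 0.32075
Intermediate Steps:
r(n, u) = 8/7 - 2*n/7 (r(n, u) = -(n - 4)*2/7 = -(-4 + n)*2/7 = -(-8 + 2*n)/7 = 8/7 - 2*n/7)
N(K) = 0 (N(K) = 8/7 - 2/7*4 = 8/7 - 8/7 = 0)
Z = 100 (Z = (0 - 10)² = (-10)² = 100)
x = 102
J = 218 (J = 3 + (75 - 1*(-140)) = 3 + (75 + 140) = 3 + 215 = 218)
x/(Z + J) = 102/(100 + 218) = 102/318 = 102*(1/318) = 17/53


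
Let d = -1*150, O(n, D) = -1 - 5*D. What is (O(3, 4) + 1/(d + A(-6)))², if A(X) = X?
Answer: 10738729/24336 ≈ 441.27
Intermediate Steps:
d = -150
(O(3, 4) + 1/(d + A(-6)))² = ((-1 - 5*4) + 1/(-150 - 6))² = ((-1 - 20) + 1/(-156))² = (-21 - 1/156)² = (-3277/156)² = 10738729/24336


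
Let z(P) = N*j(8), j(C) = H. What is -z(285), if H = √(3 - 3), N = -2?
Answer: 0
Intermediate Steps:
H = 0 (H = √0 = 0)
j(C) = 0
z(P) = 0 (z(P) = -2*0 = 0)
-z(285) = -1*0 = 0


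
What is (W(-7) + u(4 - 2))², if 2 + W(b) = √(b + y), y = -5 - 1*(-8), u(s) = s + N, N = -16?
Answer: 252 - 64*I ≈ 252.0 - 64.0*I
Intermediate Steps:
u(s) = -16 + s (u(s) = s - 16 = -16 + s)
y = 3 (y = -5 + 8 = 3)
W(b) = -2 + √(3 + b) (W(b) = -2 + √(b + 3) = -2 + √(3 + b))
(W(-7) + u(4 - 2))² = ((-2 + √(3 - 7)) + (-16 + (4 - 2)))² = ((-2 + √(-4)) + (-16 + 2))² = ((-2 + 2*I) - 14)² = (-16 + 2*I)²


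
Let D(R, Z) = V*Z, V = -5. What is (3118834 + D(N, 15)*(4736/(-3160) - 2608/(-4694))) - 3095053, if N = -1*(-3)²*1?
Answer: 4422421713/185413 ≈ 23852.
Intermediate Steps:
N = -9 (N = -1*9*1 = -9*1 = -9)
D(R, Z) = -5*Z
(3118834 + D(N, 15)*(4736/(-3160) - 2608/(-4694))) - 3095053 = (3118834 + (-5*15)*(4736/(-3160) - 2608/(-4694))) - 3095053 = (3118834 - 75*(4736*(-1/3160) - 2608*(-1/4694))) - 3095053 = (3118834 - 75*(-592/395 + 1304/2347)) - 3095053 = (3118834 - 75*(-874344/927065)) - 3095053 = (3118834 + 13115160/185413) - 3095053 = 578285483602/185413 - 3095053 = 4422421713/185413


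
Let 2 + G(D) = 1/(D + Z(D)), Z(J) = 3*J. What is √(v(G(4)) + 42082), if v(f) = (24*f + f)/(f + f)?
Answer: √168378/2 ≈ 205.17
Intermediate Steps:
G(D) = -2 + 1/(4*D) (G(D) = -2 + 1/(D + 3*D) = -2 + 1/(4*D))
v(f) = 25/2 (v(f) = (25*f)/((2*f)) = (25*f)*(1/(2*f)) = 25/2)
√(v(G(4)) + 42082) = √(25/2 + 42082) = √(84189/2) = √168378/2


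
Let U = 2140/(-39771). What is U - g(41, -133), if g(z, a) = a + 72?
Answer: 2423891/39771 ≈ 60.946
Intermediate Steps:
g(z, a) = 72 + a
U = -2140/39771 (U = 2140*(-1/39771) = -2140/39771 ≈ -0.053808)
U - g(41, -133) = -2140/39771 - (72 - 133) = -2140/39771 - 1*(-61) = -2140/39771 + 61 = 2423891/39771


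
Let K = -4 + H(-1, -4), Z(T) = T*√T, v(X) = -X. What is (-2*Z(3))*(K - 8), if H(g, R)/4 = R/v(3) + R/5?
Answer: 296*√3/5 ≈ 102.54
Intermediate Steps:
Z(T) = T^(3/2)
H(g, R) = -8*R/15 (H(g, R) = 4*(R/((-1*3)) + R/5) = 4*(R/(-3) + R*(⅕)) = 4*(R*(-⅓) + R/5) = 4*(-R/3 + R/5) = 4*(-2*R/15) = -8*R/15)
K = -28/15 (K = -4 - 8/15*(-4) = -4 + 32/15 = -28/15 ≈ -1.8667)
(-2*Z(3))*(K - 8) = (-6*√3)*(-28/15 - 8) = -6*√3*(-148/15) = 296*√3/5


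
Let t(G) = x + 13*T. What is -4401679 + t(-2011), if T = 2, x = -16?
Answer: -4401669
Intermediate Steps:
t(G) = 10 (t(G) = -16 + 13*2 = -16 + 26 = 10)
-4401679 + t(-2011) = -4401679 + 10 = -4401669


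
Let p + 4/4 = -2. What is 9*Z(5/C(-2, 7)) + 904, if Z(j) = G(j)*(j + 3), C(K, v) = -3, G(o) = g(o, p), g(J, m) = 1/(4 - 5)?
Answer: 892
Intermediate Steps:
p = -3 (p = -1 - 2 = -3)
g(J, m) = -1 (g(J, m) = 1/(-1) = -1)
G(o) = -1
Z(j) = -3 - j (Z(j) = -(j + 3) = -(3 + j) = -3 - j)
9*Z(5/C(-2, 7)) + 904 = 9*(-3 - 5/(-3)) + 904 = 9*(-3 - 5*(-1)/3) + 904 = 9*(-3 - 1*(-5/3)) + 904 = 9*(-3 + 5/3) + 904 = 9*(-4/3) + 904 = -12 + 904 = 892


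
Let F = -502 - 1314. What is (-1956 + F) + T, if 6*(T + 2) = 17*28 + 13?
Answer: -7385/2 ≈ -3692.5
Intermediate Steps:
F = -1816
T = 159/2 (T = -2 + (17*28 + 13)/6 = -2 + (476 + 13)/6 = -2 + (⅙)*489 = -2 + 163/2 = 159/2 ≈ 79.500)
(-1956 + F) + T = (-1956 - 1816) + 159/2 = -3772 + 159/2 = -7385/2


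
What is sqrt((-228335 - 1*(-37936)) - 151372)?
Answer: I*sqrt(341771) ≈ 584.61*I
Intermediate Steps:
sqrt((-228335 - 1*(-37936)) - 151372) = sqrt((-228335 + 37936) - 151372) = sqrt(-190399 - 151372) = sqrt(-341771) = I*sqrt(341771)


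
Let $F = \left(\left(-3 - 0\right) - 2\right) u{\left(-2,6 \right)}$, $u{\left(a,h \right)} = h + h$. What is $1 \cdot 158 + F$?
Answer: $98$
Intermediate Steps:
$u{\left(a,h \right)} = 2 h$
$F = -60$ ($F = \left(\left(-3 - 0\right) - 2\right) 2 \cdot 6 = \left(\left(-3 + 0\right) - 2\right) 12 = \left(-3 - 2\right) 12 = \left(-5\right) 12 = -60$)
$1 \cdot 158 + F = 1 \cdot 158 - 60 = 158 - 60 = 98$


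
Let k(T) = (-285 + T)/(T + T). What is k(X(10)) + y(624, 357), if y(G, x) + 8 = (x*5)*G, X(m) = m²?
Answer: 44553243/40 ≈ 1.1138e+6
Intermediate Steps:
y(G, x) = -8 + 5*G*x (y(G, x) = -8 + (x*5)*G = -8 + (5*x)*G = -8 + 5*G*x)
k(T) = (-285 + T)/(2*T) (k(T) = (-285 + T)/((2*T)) = (-285 + T)*(1/(2*T)) = (-285 + T)/(2*T))
k(X(10)) + y(624, 357) = (-285 + 10²)/(2*(10²)) + (-8 + 5*624*357) = (½)*(-285 + 100)/100 + (-8 + 1113840) = (½)*(1/100)*(-185) + 1113832 = -37/40 + 1113832 = 44553243/40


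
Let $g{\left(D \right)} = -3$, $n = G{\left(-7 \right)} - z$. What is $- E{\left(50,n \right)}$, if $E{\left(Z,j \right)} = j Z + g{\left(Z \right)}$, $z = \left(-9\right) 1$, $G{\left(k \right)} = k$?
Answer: $-97$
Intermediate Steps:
$z = -9$
$n = 2$ ($n = -7 - -9 = -7 + 9 = 2$)
$E{\left(Z,j \right)} = -3 + Z j$ ($E{\left(Z,j \right)} = j Z - 3 = Z j - 3 = -3 + Z j$)
$- E{\left(50,n \right)} = - (-3 + 50 \cdot 2) = - (-3 + 100) = \left(-1\right) 97 = -97$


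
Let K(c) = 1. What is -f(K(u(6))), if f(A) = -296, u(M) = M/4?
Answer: 296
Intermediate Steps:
u(M) = M/4 (u(M) = M*(¼) = M/4)
-f(K(u(6))) = -1*(-296) = 296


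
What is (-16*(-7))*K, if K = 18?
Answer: 2016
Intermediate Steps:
(-16*(-7))*K = -16*(-7)*18 = 112*18 = 2016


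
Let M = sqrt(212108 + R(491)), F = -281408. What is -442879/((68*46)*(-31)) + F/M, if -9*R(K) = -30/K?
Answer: 442879/96968 - 140704*sqrt(460216893462)/156217547 ≈ -606.46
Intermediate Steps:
R(K) = 10/(3*K) (R(K) = -(-10)/(3*K) = 10/(3*K))
M = sqrt(460216893462)/1473 (M = sqrt(212108 + (10/3)/491) = sqrt(212108 + (10/3)*(1/491)) = sqrt(212108 + 10/1473) = sqrt(312435094/1473) = sqrt(460216893462)/1473 ≈ 460.55)
-442879/((68*46)*(-31)) + F/M = -442879/((68*46)*(-31)) - 281408*sqrt(460216893462)/312435094 = -442879/(3128*(-31)) - 140704*sqrt(460216893462)/156217547 = -442879/(-96968) - 140704*sqrt(460216893462)/156217547 = -442879*(-1/96968) - 140704*sqrt(460216893462)/156217547 = 442879/96968 - 140704*sqrt(460216893462)/156217547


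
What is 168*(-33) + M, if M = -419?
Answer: -5963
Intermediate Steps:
168*(-33) + M = 168*(-33) - 419 = -5544 - 419 = -5963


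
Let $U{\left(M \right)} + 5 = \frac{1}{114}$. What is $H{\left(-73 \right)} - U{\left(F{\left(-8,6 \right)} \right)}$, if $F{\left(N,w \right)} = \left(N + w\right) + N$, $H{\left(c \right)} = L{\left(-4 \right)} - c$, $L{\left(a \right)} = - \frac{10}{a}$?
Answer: $\frac{4588}{57} \approx 80.491$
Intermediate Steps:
$H{\left(c \right)} = \frac{5}{2} - c$ ($H{\left(c \right)} = - \frac{10}{-4} - c = \left(-10\right) \left(- \frac{1}{4}\right) - c = \frac{5}{2} - c$)
$F{\left(N,w \right)} = w + 2 N$
$U{\left(M \right)} = - \frac{569}{114}$ ($U{\left(M \right)} = -5 + \frac{1}{114} = - \frac{569}{114}$)
$H{\left(-73 \right)} - U{\left(F{\left(-8,6 \right)} \right)} = \left(\frac{5}{2} - -73\right) - - \frac{569}{114} = \left(\frac{5}{2} + 73\right) + \frac{569}{114} = \frac{151}{2} + \frac{569}{114} = \frac{4588}{57}$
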